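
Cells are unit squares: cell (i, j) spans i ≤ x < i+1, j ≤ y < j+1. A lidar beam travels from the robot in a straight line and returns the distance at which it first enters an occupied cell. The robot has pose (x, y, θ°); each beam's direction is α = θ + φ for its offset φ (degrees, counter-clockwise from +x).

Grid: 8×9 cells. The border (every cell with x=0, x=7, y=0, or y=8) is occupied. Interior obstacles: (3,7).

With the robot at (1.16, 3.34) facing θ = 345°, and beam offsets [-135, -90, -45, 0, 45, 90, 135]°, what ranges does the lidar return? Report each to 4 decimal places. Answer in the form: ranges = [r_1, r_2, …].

ranges = [0.1848, 0.6182, 2.7020, 6.0460, 6.7435, 4.8244, 0.3200]

beam 1: φ=-135°, α=210°
  dir = (cos 210°, sin 210°) = (-0.8660, -0.5000); from cell (1,3)
  next x-line at t=0.1848, next y-line at t=0.6800; Δt_x=1.1547, Δt_y=2.0000
    x: enter (0,3) at t=0.1848 ← occupied
  → r_1 = 0.1848
beam 2: φ=-90°, α=255°
  dir = (cos 255°, sin 255°) = (-0.2588, -0.9659); from cell (1,3)
  next x-line at t=0.6182, next y-line at t=0.3520; Δt_x=3.8637, Δt_y=1.0353
    y: enter (1,2) at t=0.3520
    x: enter (0,2) at t=0.6182 ← occupied
  → r_2 = 0.6182
beam 3: φ=-45°, α=300°
  dir = (cos 300°, sin 300°) = (0.5000, -0.8660); from cell (1,3)
  next x-line at t=1.6800, next y-line at t=0.3926; Δt_x=2.0000, Δt_y=1.1547
    y: enter (1,2) at t=0.3926
    y: enter (1,1) at t=1.5473
    x: enter (2,1) at t=1.6800
    y: enter (2,0) at t=2.7020 ← occupied
  → r_3 = 2.7020
beam 4: φ=0°, α=345°
  dir = (cos 345°, sin 345°) = (0.9659, -0.2588); from cell (1,3)
  next x-line at t=0.8696, next y-line at t=1.3137; Δt_x=1.0353, Δt_y=3.8637
    x: enter (2,3) at t=0.8696
    y: enter (2,2) at t=1.3137
    x: enter (3,2) at t=1.9049
    x: enter (4,2) at t=2.9402
    x: enter (5,2) at t=3.9755
    x: enter (6,2) at t=5.0107
    y: enter (6,1) at t=5.1774
    x: enter (7,1) at t=6.0460 ← occupied
  → r_4 = 6.0460
beam 5: φ=45°, α=30°
  dir = (cos 30°, sin 30°) = (0.8660, 0.5000); from cell (1,3)
  next x-line at t=0.9699, next y-line at t=1.3200; Δt_x=1.1547, Δt_y=2.0000
    x: enter (2,3) at t=0.9699
    y: enter (2,4) at t=1.3200
    x: enter (3,4) at t=2.1246
    x: enter (4,4) at t=3.2793
    y: enter (4,5) at t=3.3200
    x: enter (5,5) at t=4.4341
    y: enter (5,6) at t=5.3200
    x: enter (6,6) at t=5.5888
    x: enter (7,6) at t=6.7435 ← occupied
  → r_5 = 6.7435
beam 6: φ=90°, α=75°
  dir = (cos 75°, sin 75°) = (0.2588, 0.9659); from cell (1,3)
  next x-line at t=3.2455, next y-line at t=0.6833; Δt_x=3.8637, Δt_y=1.0353
    y: enter (1,4) at t=0.6833
    y: enter (1,5) at t=1.7186
    y: enter (1,6) at t=2.7538
    x: enter (2,6) at t=3.2455
    y: enter (2,7) at t=3.7891
    y: enter (2,8) at t=4.8244 ← occupied
  → r_6 = 4.8244
beam 7: φ=135°, α=120°
  dir = (cos 120°, sin 120°) = (-0.5000, 0.8660); from cell (1,3)
  next x-line at t=0.3200, next y-line at t=0.7621; Δt_x=2.0000, Δt_y=1.1547
    x: enter (0,3) at t=0.3200 ← occupied
  → r_7 = 0.3200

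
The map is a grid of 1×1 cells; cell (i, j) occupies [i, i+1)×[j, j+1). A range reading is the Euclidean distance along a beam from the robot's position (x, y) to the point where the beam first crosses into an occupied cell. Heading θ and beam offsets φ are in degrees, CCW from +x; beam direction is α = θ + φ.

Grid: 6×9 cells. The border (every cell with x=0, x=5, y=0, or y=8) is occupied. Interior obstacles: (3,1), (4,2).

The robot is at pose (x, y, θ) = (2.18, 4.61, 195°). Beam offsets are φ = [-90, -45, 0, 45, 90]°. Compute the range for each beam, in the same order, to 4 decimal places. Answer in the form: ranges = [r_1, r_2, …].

beam 1: φ=-90°, α=105°
  d=(-0.2588,0.9659)  start (2,4)  tX=0.6955 tY=0.4038  stride 1/|dx|=3.8637 1/|dy|=1.0353
    cross y-line → (2,5), t=0.4038
    cross x-line → (1,5), t=0.6955
    cross y-line → (1,6), t=1.4390
    cross y-line → (1,7), t=2.4743
    cross y-line → (1,8), t=3.5096 (wall)
  → r_1 = 3.5096
beam 2: φ=-45°, α=150°
  d=(-0.8660,0.5000)  start (2,4)  tX=0.2078 tY=0.7800  stride 1/|dx|=1.1547 1/|dy|=2.0000
    cross x-line → (1,4), t=0.2078
    cross y-line → (1,5), t=0.7800
    cross x-line → (0,5), t=1.3625 (wall)
  → r_2 = 1.3625
beam 3: φ=0°, α=195°
  d=(-0.9659,-0.2588)  start (2,4)  tX=0.1863 tY=2.3569  stride 1/|dx|=1.0353 1/|dy|=3.8637
    cross x-line → (1,4), t=0.1863
    cross x-line → (0,4), t=1.2216 (wall)
  → r_3 = 1.2216
beam 4: φ=45°, α=240°
  d=(-0.5000,-0.8660)  start (2,4)  tX=0.3600 tY=0.7044  stride 1/|dx|=2.0000 1/|dy|=1.1547
    cross x-line → (1,4), t=0.3600
    cross y-line → (1,3), t=0.7044
    cross y-line → (1,2), t=1.8591
    cross x-line → (0,2), t=2.3600 (wall)
  → r_4 = 2.3600
beam 5: φ=90°, α=285°
  d=(0.2588,-0.9659)  start (2,4)  tX=3.1682 tY=0.6315  stride 1/|dx|=3.8637 1/|dy|=1.0353
    cross y-line → (2,3), t=0.6315
    cross y-line → (2,2), t=1.6668
    cross y-line → (2,1), t=2.7021
    cross x-line → (3,1), t=3.1682 (wall)
  → r_5 = 3.1682

ranges = [3.5096, 1.3625, 1.2216, 2.3600, 3.1682]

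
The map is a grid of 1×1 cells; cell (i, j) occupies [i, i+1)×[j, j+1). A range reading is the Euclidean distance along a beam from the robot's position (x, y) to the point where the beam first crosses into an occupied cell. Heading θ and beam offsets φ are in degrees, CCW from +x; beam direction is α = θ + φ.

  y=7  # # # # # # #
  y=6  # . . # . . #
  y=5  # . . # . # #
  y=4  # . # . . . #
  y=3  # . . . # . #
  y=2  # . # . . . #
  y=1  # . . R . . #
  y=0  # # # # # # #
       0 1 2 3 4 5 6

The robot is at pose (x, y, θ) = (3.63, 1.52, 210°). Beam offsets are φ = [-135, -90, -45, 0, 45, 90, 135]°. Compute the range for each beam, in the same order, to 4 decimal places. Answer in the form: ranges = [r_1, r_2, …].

beam 1: φ=-135°, α=75°
  d=(0.2588,0.9659)  start (3,1)  tX=1.4296 tY=0.4969  stride 1/|dx|=3.8637 1/|dy|=1.0353
    cross y-line → (3,2), t=0.4969
    cross x-line → (4,2), t=1.4296
    cross y-line → (4,3), t=1.5322 (wall)
  → r_1 = 1.5322
beam 2: φ=-90°, α=120°
  d=(-0.5000,0.8660)  start (3,1)  tX=1.2600 tY=0.5543  stride 1/|dx|=2.0000 1/|dy|=1.1547
    cross y-line → (3,2), t=0.5543
    cross x-line → (2,2), t=1.2600 (wall)
  → r_2 = 1.2600
beam 3: φ=-45°, α=165°
  d=(-0.9659,0.2588)  start (3,1)  tX=0.6522 tY=1.8546  stride 1/|dx|=1.0353 1/|dy|=3.8637
    cross x-line → (2,1), t=0.6522
    cross x-line → (1,1), t=1.6875
    cross y-line → (1,2), t=1.8546
    cross x-line → (0,2), t=2.7228 (wall)
  → r_3 = 2.7228
beam 4: φ=0°, α=210°
  d=(-0.8660,-0.5000)  start (3,1)  tX=0.7275 tY=1.0400  stride 1/|dx|=1.1547 1/|dy|=2.0000
    cross x-line → (2,1), t=0.7275
    cross y-line → (2,0), t=1.0400 (wall)
  → r_4 = 1.0400
beam 5: φ=45°, α=255°
  d=(-0.2588,-0.9659)  start (3,1)  tX=2.4341 tY=0.5383  stride 1/|dx|=3.8637 1/|dy|=1.0353
    cross y-line → (3,0), t=0.5383 (wall)
  → r_5 = 0.5383
beam 6: φ=90°, α=300°
  d=(0.5000,-0.8660)  start (3,1)  tX=0.7400 tY=0.6004  stride 1/|dx|=2.0000 1/|dy|=1.1547
    cross y-line → (3,0), t=0.6004 (wall)
  → r_6 = 0.6004
beam 7: φ=135°, α=345°
  d=(0.9659,-0.2588)  start (3,1)  tX=0.3831 tY=2.0091  stride 1/|dx|=1.0353 1/|dy|=3.8637
    cross x-line → (4,1), t=0.3831
    cross x-line → (5,1), t=1.4183
    cross y-line → (5,0), t=2.0091 (wall)
  → r_7 = 2.0091

ranges = [1.5322, 1.2600, 2.7228, 1.0400, 0.5383, 0.6004, 2.0091]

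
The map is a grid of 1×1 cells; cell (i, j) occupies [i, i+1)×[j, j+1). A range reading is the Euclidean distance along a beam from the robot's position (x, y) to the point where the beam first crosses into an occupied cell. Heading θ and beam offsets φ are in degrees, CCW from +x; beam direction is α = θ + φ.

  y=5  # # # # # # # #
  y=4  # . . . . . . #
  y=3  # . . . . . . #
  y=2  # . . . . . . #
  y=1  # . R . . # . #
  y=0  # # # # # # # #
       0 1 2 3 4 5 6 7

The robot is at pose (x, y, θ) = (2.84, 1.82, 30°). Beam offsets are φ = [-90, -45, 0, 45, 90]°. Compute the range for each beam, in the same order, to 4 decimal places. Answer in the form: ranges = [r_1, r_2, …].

ranges = [0.9469, 2.2362, 4.8036, 3.2922, 3.6719]

beam 1: φ=-90°, α=300°
  direction (0.5000, -0.8660); cell (2,1); t to first gridline: x 0.3200, y 0.9469 (then +2.0000 / +1.1547)
    (3,1) via x @ 0.3200
    (3,0) via y @ 0.9469  # hit
  → r_1 = 0.9469
beam 2: φ=-45°, α=345°
  direction (0.9659, -0.2588); cell (2,1); t to first gridline: x 0.1656, y 3.1682 (then +1.0353 / +3.8637)
    (3,1) via x @ 0.1656
    (4,1) via x @ 1.2009
    (5,1) via x @ 2.2362  # hit
  → r_2 = 2.2362
beam 3: φ=0°, α=30°
  direction (0.8660, 0.5000); cell (2,1); t to first gridline: x 0.1848, y 0.3600 (then +1.1547 / +2.0000)
    (3,1) via x @ 0.1848
    (3,2) via y @ 0.3600
    (4,2) via x @ 1.3395
    (4,3) via y @ 2.3600
    (5,3) via x @ 2.4942
    (6,3) via x @ 3.6489
    (6,4) via y @ 4.3600
    (7,4) via x @ 4.8036  # hit
  → r_3 = 4.8036
beam 4: φ=45°, α=75°
  direction (0.2588, 0.9659); cell (2,1); t to first gridline: x 0.6182, y 0.1863 (then +3.8637 / +1.0353)
    (2,2) via y @ 0.1863
    (3,2) via x @ 0.6182
    (3,3) via y @ 1.2216
    (3,4) via y @ 2.2569
    (3,5) via y @ 3.2922  # hit
  → r_4 = 3.2922
beam 5: φ=90°, α=120°
  direction (-0.5000, 0.8660); cell (2,1); t to first gridline: x 1.6800, y 0.2078 (then +2.0000 / +1.1547)
    (2,2) via y @ 0.2078
    (2,3) via y @ 1.3625
    (1,3) via x @ 1.6800
    (1,4) via y @ 2.5172
    (1,5) via y @ 3.6719  # hit
  → r_5 = 3.6719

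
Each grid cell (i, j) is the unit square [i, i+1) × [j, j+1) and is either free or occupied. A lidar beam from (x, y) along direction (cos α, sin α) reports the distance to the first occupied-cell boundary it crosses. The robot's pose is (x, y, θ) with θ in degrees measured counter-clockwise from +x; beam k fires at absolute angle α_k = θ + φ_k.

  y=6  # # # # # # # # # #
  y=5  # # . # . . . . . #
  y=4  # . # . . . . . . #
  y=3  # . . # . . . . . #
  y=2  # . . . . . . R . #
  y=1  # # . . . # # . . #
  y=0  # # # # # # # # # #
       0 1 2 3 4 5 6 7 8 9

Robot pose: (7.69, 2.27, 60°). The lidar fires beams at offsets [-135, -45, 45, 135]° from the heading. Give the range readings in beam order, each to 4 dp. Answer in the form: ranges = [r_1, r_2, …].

beam 1: φ=-135°, α=285°
  direction (0.2588, -0.9659); cell (7,2); t to first gridline: x 1.1977, y 0.2795 (then +3.8637 / +1.0353)
    (7,1) via y @ 0.2795
    (8,1) via x @ 1.1977
    (8,0) via y @ 1.3148  # hit
  → r_1 = 1.3148
beam 2: φ=-45°, α=15°
  direction (0.9659, 0.2588); cell (7,2); t to first gridline: x 0.3209, y 2.8205 (then +1.0353 / +3.8637)
    (8,2) via x @ 0.3209
    (9,2) via x @ 1.3562  # hit
  → r_2 = 1.3562
beam 3: φ=45°, α=105°
  direction (-0.2588, 0.9659); cell (7,2); t to first gridline: x 2.6660, y 0.7558 (then +3.8637 / +1.0353)
    (7,3) via y @ 0.7558
    (7,4) via y @ 1.7910
    (6,4) via x @ 2.6660
    (6,5) via y @ 2.8263
    (6,6) via y @ 3.8616  # hit
  → r_3 = 3.8616
beam 4: φ=135°, α=195°
  direction (-0.9659, -0.2588); cell (7,2); t to first gridline: x 0.7143, y 1.0432 (then +1.0353 / +3.8637)
    (6,2) via x @ 0.7143
    (6,1) via y @ 1.0432  # hit
  → r_4 = 1.0432

ranges = [1.3148, 1.3562, 3.8616, 1.0432]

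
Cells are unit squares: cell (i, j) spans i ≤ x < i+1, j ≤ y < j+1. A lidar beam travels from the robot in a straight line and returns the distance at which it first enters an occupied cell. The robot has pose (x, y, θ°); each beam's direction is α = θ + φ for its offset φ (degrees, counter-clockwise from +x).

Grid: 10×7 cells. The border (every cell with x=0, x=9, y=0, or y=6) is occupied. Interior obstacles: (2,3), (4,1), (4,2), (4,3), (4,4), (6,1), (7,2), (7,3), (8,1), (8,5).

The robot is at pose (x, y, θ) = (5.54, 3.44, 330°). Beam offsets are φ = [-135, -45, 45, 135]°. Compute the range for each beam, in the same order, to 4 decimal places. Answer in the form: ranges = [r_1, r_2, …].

ranges = [0.5590, 1.7773, 1.5115, 2.6503]

beam 1: φ=-135°, α=195°
  dir = (cos 195°, sin 195°) = (-0.9659, -0.2588); from cell (5,3)
  next x-line at t=0.5590, next y-line at t=1.7000; Δt_x=1.0353, Δt_y=3.8637
    x: enter (4,3) at t=0.5590 ← occupied
  → r_1 = 0.5590
beam 2: φ=-45°, α=285°
  dir = (cos 285°, sin 285°) = (0.2588, -0.9659); from cell (5,3)
  next x-line at t=1.7773, next y-line at t=0.4555; Δt_x=3.8637, Δt_y=1.0353
    y: enter (5,2) at t=0.4555
    y: enter (5,1) at t=1.4908
    x: enter (6,1) at t=1.7773 ← occupied
  → r_2 = 1.7773
beam 3: φ=45°, α=15°
  dir = (cos 15°, sin 15°) = (0.9659, 0.2588); from cell (5,3)
  next x-line at t=0.4762, next y-line at t=2.1637; Δt_x=1.0353, Δt_y=3.8637
    x: enter (6,3) at t=0.4762
    x: enter (7,3) at t=1.5115 ← occupied
  → r_3 = 1.5115
beam 4: φ=135°, α=105°
  dir = (cos 105°, sin 105°) = (-0.2588, 0.9659); from cell (5,3)
  next x-line at t=2.0864, next y-line at t=0.5798; Δt_x=3.8637, Δt_y=1.0353
    y: enter (5,4) at t=0.5798
    y: enter (5,5) at t=1.6150
    x: enter (4,5) at t=2.0864
    y: enter (4,6) at t=2.6503 ← occupied
  → r_4 = 2.6503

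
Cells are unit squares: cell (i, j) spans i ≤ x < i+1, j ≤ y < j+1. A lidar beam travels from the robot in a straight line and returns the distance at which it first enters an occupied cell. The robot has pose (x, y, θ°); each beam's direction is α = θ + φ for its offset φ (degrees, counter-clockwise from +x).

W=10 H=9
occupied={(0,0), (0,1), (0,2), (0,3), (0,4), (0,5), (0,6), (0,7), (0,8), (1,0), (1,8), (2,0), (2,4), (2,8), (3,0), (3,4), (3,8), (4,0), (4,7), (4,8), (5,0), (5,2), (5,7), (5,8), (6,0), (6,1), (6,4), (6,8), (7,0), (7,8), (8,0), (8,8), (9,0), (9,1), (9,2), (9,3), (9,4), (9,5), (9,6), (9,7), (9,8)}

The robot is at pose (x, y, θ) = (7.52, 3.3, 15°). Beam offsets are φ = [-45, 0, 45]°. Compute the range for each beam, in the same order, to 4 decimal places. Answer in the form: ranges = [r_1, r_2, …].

beam 1: φ=-45°, α=330°
  cosα=0.8660 sinα=-0.5000 | (7,3) | tMaxX 0.5543 tMaxY 0.6000 | tΔX 1.1547 tΔY 2.0000
    t=0.5543 [x] (8,3)
    t=0.6000 [y] (8,2)
    t=1.7090 [x] (9,2) — stop
  → r_1 = 1.7090
beam 2: φ=0°, α=15°
  cosα=0.9659 sinα=0.2588 | (7,3) | tMaxX 0.4969 tMaxY 2.7046 | tΔX 1.0353 tΔY 3.8637
    t=0.4969 [x] (8,3)
    t=1.5322 [x] (9,3) — stop
  → r_2 = 1.5322
beam 3: φ=45°, α=60°
  cosα=0.5000 sinα=0.8660 | (7,3) | tMaxX 0.9600 tMaxY 0.8083 | tΔX 2.0000 tΔY 1.1547
    t=0.8083 [y] (7,4)
    t=0.9600 [x] (8,4)
    t=1.9630 [y] (8,5)
    t=2.9600 [x] (9,5) — stop
  → r_3 = 2.9600

ranges = [1.7090, 1.5322, 2.9600]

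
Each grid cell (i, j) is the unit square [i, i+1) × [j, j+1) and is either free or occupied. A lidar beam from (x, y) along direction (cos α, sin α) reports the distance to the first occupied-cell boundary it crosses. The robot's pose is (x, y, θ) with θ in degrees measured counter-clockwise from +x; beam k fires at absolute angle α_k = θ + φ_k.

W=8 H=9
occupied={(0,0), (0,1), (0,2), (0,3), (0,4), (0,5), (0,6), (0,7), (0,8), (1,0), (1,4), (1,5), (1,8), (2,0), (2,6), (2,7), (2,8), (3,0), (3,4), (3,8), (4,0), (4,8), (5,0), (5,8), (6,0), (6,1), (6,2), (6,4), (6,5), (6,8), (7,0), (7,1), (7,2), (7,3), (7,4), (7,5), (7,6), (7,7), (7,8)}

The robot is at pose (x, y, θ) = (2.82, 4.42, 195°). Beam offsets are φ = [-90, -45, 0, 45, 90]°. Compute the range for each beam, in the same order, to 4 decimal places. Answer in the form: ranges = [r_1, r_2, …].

ranges = [1.6357, 0.9469, 0.8489, 3.6400, 3.5406]

beam 1: φ=-90°, α=105°
  d=(-0.2588,0.9659)  start (2,4)  tX=3.1682 tY=0.6005  stride 1/|dx|=3.8637 1/|dy|=1.0353
    cross y-line → (2,5), t=0.6005
    cross y-line → (2,6), t=1.6357 (wall)
  → r_1 = 1.6357
beam 2: φ=-45°, α=150°
  d=(-0.8660,0.5000)  start (2,4)  tX=0.9469 tY=1.1600  stride 1/|dx|=1.1547 1/|dy|=2.0000
    cross x-line → (1,4), t=0.9469 (wall)
  → r_2 = 0.9469
beam 3: φ=0°, α=195°
  d=(-0.9659,-0.2588)  start (2,4)  tX=0.8489 tY=1.6228  stride 1/|dx|=1.0353 1/|dy|=3.8637
    cross x-line → (1,4), t=0.8489 (wall)
  → r_3 = 0.8489
beam 4: φ=45°, α=240°
  d=(-0.5000,-0.8660)  start (2,4)  tX=1.6400 tY=0.4850  stride 1/|dx|=2.0000 1/|dy|=1.1547
    cross y-line → (2,3), t=0.4850
    cross y-line → (2,2), t=1.6397
    cross x-line → (1,2), t=1.6400
    cross y-line → (1,1), t=2.7944
    cross x-line → (0,1), t=3.6400 (wall)
  → r_4 = 3.6400
beam 5: φ=90°, α=285°
  d=(0.2588,-0.9659)  start (2,4)  tX=0.6955 tY=0.4348  stride 1/|dx|=3.8637 1/|dy|=1.0353
    cross y-line → (2,3), t=0.4348
    cross x-line → (3,3), t=0.6955
    cross y-line → (3,2), t=1.4701
    cross y-line → (3,1), t=2.5054
    cross y-line → (3,0), t=3.5406 (wall)
  → r_5 = 3.5406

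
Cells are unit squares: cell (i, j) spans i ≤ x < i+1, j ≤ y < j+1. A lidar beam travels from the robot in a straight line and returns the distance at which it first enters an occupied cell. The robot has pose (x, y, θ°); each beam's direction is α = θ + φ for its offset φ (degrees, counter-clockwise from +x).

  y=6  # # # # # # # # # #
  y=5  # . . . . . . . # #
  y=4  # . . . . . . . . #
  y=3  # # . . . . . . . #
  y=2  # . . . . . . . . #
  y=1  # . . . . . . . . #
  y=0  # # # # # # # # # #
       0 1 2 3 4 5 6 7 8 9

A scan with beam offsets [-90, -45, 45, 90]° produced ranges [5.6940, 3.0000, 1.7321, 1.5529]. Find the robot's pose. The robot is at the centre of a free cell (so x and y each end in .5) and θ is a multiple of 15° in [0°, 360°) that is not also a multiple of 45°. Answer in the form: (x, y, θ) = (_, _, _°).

(x, y, θ) = (7.5, 2.5, 255°)

Enumerate (i+0.5, j+0.5, θ) over the 38 free cells and 16 admissible headings. For each, cast all 4 beams and compare to the given ranges.
  (1.5, 1.5, 345°): beam 1 = 0.5176 ≠ 5.6940 ✗
  (4.5, 3.5, 195°): beam 1 = 2.5882 ≠ 5.6940 ✗
  (7.5, 2.5, 300°): beam 1 = 3.0000 ≠ 5.6940 ✗
  (5.5, 1.5, 60°): beam 1 = 1.0000 ≠ 5.6940 ✗
  (3.5, 1.5, 255°): beam 1 = 2.5882 ≠ 5.6940 ✗
  …
  (7.5, 2.5, 255°): r_1=5.6940, r_2=3.0000, r_3=1.7321, r_4=1.5529 — all match ✓
Only this pose fits every beam.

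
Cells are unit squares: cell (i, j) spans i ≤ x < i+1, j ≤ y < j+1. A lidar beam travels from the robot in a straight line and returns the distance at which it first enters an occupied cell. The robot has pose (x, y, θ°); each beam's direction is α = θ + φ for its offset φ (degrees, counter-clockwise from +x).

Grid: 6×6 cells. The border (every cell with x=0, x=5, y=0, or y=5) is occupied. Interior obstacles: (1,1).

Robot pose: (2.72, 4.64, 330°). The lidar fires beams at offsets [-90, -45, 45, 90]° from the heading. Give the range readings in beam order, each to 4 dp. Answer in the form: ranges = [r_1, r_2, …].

beam 1: φ=-90°, α=240°
  d=(-0.5000,-0.8660)  start (2,4)  tX=1.4400 tY=0.7390  stride 1/|dx|=2.0000 1/|dy|=1.1547
    cross y-line → (2,3), t=0.7390
    cross x-line → (1,3), t=1.4400
    cross y-line → (1,2), t=1.8937
    cross y-line → (1,1), t=3.0484 (wall)
  → r_1 = 3.0484
beam 2: φ=-45°, α=285°
  d=(0.2588,-0.9659)  start (2,4)  tX=1.0818 tY=0.6626  stride 1/|dx|=3.8637 1/|dy|=1.0353
    cross y-line → (2,3), t=0.6626
    cross x-line → (3,3), t=1.0818
    cross y-line → (3,2), t=1.6979
    cross y-line → (3,1), t=2.7331
    cross y-line → (3,0), t=3.7684 (wall)
  → r_2 = 3.7684
beam 3: φ=45°, α=15°
  d=(0.9659,0.2588)  start (2,4)  tX=0.2899 tY=1.3909  stride 1/|dx|=1.0353 1/|dy|=3.8637
    cross x-line → (3,4), t=0.2899
    cross x-line → (4,4), t=1.3252
    cross y-line → (4,5), t=1.3909 (wall)
  → r_3 = 1.3909
beam 4: φ=90°, α=60°
  d=(0.5000,0.8660)  start (2,4)  tX=0.5600 tY=0.4157  stride 1/|dx|=2.0000 1/|dy|=1.1547
    cross y-line → (2,5), t=0.4157 (wall)
  → r_4 = 0.4157

ranges = [3.0484, 3.7684, 1.3909, 0.4157]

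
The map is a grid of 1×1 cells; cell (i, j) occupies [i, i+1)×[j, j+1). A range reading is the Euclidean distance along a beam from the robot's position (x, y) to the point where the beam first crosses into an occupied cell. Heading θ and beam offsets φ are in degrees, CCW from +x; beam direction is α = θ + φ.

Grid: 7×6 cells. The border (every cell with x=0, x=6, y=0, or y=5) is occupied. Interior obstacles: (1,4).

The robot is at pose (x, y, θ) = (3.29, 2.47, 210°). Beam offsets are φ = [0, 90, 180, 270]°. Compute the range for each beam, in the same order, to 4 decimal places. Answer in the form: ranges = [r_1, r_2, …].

beam 1: φ=0°, α=210°
  dir = (cos 210°, sin 210°) = (-0.8660, -0.5000); from cell (3,2)
  next x-line at t=0.3349, next y-line at t=0.9400; Δt_x=1.1547, Δt_y=2.0000
    x: enter (2,2) at t=0.3349
    y: enter (2,1) at t=0.9400
    x: enter (1,1) at t=1.4896
    x: enter (0,1) at t=2.6443 ← occupied
  → r_1 = 2.6443
beam 2: φ=90°, α=300°
  dir = (cos 300°, sin 300°) = (0.5000, -0.8660); from cell (3,2)
  next x-line at t=1.4200, next y-line at t=0.5427; Δt_x=2.0000, Δt_y=1.1547
    y: enter (3,1) at t=0.5427
    x: enter (4,1) at t=1.4200
    y: enter (4,0) at t=1.6974 ← occupied
  → r_2 = 1.6974
beam 3: φ=180°, α=30°
  dir = (cos 30°, sin 30°) = (0.8660, 0.5000); from cell (3,2)
  next x-line at t=0.8198, next y-line at t=1.0600; Δt_x=1.1547, Δt_y=2.0000
    x: enter (4,2) at t=0.8198
    y: enter (4,3) at t=1.0600
    x: enter (5,3) at t=1.9745
    y: enter (5,4) at t=3.0600
    x: enter (6,4) at t=3.1292 ← occupied
  → r_3 = 3.1292
beam 4: φ=270°, α=120°
  dir = (cos 120°, sin 120°) = (-0.5000, 0.8660); from cell (3,2)
  next x-line at t=0.5800, next y-line at t=0.6120; Δt_x=2.0000, Δt_y=1.1547
    x: enter (2,2) at t=0.5800
    y: enter (2,3) at t=0.6120
    y: enter (2,4) at t=1.7667
    x: enter (1,4) at t=2.5800 ← occupied
  → r_4 = 2.5800

ranges = [2.6443, 1.6974, 3.1292, 2.5800]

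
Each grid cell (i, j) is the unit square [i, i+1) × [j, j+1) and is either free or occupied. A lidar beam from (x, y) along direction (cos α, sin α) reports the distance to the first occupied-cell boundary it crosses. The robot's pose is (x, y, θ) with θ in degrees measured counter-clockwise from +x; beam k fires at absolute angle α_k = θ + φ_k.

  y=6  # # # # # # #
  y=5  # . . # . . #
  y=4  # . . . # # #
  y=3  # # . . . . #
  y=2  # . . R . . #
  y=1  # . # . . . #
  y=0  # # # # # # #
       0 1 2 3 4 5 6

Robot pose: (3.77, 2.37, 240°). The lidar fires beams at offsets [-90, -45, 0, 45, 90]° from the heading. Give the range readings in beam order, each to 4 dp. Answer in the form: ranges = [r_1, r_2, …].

ranges = [2.0438, 1.4296, 1.5400, 1.4183, 2.5750]

beam 1: φ=-90°, α=150°
  cosα=-0.8660 sinα=0.5000 | (3,2) | tMaxX 0.8891 tMaxY 1.2600 | tΔX 1.1547 tΔY 2.0000
    t=0.8891 [x] (2,2)
    t=1.2600 [y] (2,3)
    t=2.0438 [x] (1,3) — stop
  → r_1 = 2.0438
beam 2: φ=-45°, α=195°
  cosα=-0.9659 sinα=-0.2588 | (3,2) | tMaxX 0.7972 tMaxY 1.4296 | tΔX 1.0353 tΔY 3.8637
    t=0.7972 [x] (2,2)
    t=1.4296 [y] (2,1) — stop
  → r_2 = 1.4296
beam 3: φ=0°, α=240°
  cosα=-0.5000 sinα=-0.8660 | (3,2) | tMaxX 1.5400 tMaxY 0.4272 | tΔX 2.0000 tΔY 1.1547
    t=0.4272 [y] (3,1)
    t=1.5400 [x] (2,1) — stop
  → r_3 = 1.5400
beam 4: φ=45°, α=285°
  cosα=0.2588 sinα=-0.9659 | (3,2) | tMaxX 0.8887 tMaxY 0.3831 | tΔX 3.8637 tΔY 1.0353
    t=0.3831 [y] (3,1)
    t=0.8887 [x] (4,1)
    t=1.4183 [y] (4,0) — stop
  → r_4 = 1.4183
beam 5: φ=90°, α=330°
  cosα=0.8660 sinα=-0.5000 | (3,2) | tMaxX 0.2656 tMaxY 0.7400 | tΔX 1.1547 tΔY 2.0000
    t=0.2656 [x] (4,2)
    t=0.7400 [y] (4,1)
    t=1.4203 [x] (5,1)
    t=2.5750 [x] (6,1) — stop
  → r_5 = 2.5750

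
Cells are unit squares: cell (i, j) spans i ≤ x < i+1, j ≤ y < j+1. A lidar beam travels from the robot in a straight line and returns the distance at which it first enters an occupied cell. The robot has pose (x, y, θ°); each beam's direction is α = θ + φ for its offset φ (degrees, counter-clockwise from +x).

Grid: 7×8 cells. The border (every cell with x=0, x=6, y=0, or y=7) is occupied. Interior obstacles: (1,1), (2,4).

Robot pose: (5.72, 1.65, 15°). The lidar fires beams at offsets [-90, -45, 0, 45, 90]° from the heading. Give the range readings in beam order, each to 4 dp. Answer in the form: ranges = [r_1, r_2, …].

beam 1: φ=-90°, α=285°
  cosα=0.2588 sinα=-0.9659 | (5,1) | tMaxX 1.0818 tMaxY 0.6729 | tΔX 3.8637 tΔY 1.0353
    t=0.6729 [y] (5,0) — stop
  → r_1 = 0.6729
beam 2: φ=-45°, α=330°
  cosα=0.8660 sinα=-0.5000 | (5,1) | tMaxX 0.3233 tMaxY 1.3000 | tΔX 1.1547 tΔY 2.0000
    t=0.3233 [x] (6,1) — stop
  → r_2 = 0.3233
beam 3: φ=0°, α=15°
  cosα=0.9659 sinα=0.2588 | (5,1) | tMaxX 0.2899 tMaxY 1.3523 | tΔX 1.0353 tΔY 3.8637
    t=0.2899 [x] (6,1) — stop
  → r_3 = 0.2899
beam 4: φ=45°, α=60°
  cosα=0.5000 sinα=0.8660 | (5,1) | tMaxX 0.5600 tMaxY 0.4041 | tΔX 2.0000 tΔY 1.1547
    t=0.4041 [y] (5,2)
    t=0.5600 [x] (6,2) — stop
  → r_4 = 0.5600
beam 5: φ=90°, α=105°
  cosα=-0.2588 sinα=0.9659 | (5,1) | tMaxX 2.7819 tMaxY 0.3623 | tΔX 3.8637 tΔY 1.0353
    t=0.3623 [y] (5,2)
    t=1.3976 [y] (5,3)
    t=2.4329 [y] (5,4)
    t=2.7819 [x] (4,4)
    t=3.4682 [y] (4,5)
    t=4.5035 [y] (4,6)
    t=5.5387 [y] (4,7) — stop
  → r_5 = 5.5387

ranges = [0.6729, 0.3233, 0.2899, 0.5600, 5.5387]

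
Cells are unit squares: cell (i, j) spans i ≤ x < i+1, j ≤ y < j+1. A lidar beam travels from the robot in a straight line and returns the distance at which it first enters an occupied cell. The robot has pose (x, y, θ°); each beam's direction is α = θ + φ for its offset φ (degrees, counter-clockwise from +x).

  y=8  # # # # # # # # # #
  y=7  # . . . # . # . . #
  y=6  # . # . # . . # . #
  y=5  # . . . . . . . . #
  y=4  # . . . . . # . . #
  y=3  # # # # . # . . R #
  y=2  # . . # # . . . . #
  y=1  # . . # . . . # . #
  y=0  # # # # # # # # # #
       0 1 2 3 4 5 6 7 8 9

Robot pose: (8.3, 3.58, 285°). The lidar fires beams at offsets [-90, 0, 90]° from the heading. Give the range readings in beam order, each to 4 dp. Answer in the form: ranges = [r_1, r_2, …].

ranges = [3.4164, 2.6710, 0.7247]

beam 1: φ=-90°, α=195°
  dir = (cos 195°, sin 195°) = (-0.9659, -0.2588); from cell (8,3)
  next x-line at t=0.3106, next y-line at t=2.2409; Δt_x=1.0353, Δt_y=3.8637
    x: enter (7,3) at t=0.3106
    x: enter (6,3) at t=1.3459
    y: enter (6,2) at t=2.2409
    x: enter (5,2) at t=2.3811
    x: enter (4,2) at t=3.4164 ← occupied
  → r_1 = 3.4164
beam 2: φ=0°, α=285°
  dir = (cos 285°, sin 285°) = (0.2588, -0.9659); from cell (8,3)
  next x-line at t=2.7046, next y-line at t=0.6005; Δt_x=3.8637, Δt_y=1.0353
    y: enter (8,2) at t=0.6005
    y: enter (8,1) at t=1.6357
    y: enter (8,0) at t=2.6710 ← occupied
  → r_2 = 2.6710
beam 3: φ=90°, α=15°
  dir = (cos 15°, sin 15°) = (0.9659, 0.2588); from cell (8,3)
  next x-line at t=0.7247, next y-line at t=1.6228; Δt_x=1.0353, Δt_y=3.8637
    x: enter (9,3) at t=0.7247 ← occupied
  → r_3 = 0.7247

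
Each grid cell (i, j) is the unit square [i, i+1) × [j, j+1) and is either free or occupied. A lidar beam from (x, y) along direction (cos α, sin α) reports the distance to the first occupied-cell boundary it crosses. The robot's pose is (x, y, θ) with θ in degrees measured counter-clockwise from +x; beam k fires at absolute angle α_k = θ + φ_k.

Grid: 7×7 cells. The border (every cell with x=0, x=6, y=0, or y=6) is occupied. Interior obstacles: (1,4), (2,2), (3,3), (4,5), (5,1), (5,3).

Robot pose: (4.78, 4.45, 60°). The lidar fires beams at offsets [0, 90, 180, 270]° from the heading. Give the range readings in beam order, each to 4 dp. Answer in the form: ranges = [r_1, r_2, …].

ranges = [1.7898, 3.1000, 1.5600, 0.9000]

beam 1: φ=0°, α=60°
  dir = (cos 60°, sin 60°) = (0.5000, 0.8660); from cell (4,4)
  next x-line at t=0.4400, next y-line at t=0.6351; Δt_x=2.0000, Δt_y=1.1547
    x: enter (5,4) at t=0.4400
    y: enter (5,5) at t=0.6351
    y: enter (5,6) at t=1.7898 ← occupied
  → r_1 = 1.7898
beam 2: φ=90°, α=150°
  dir = (cos 150°, sin 150°) = (-0.8660, 0.5000); from cell (4,4)
  next x-line at t=0.9007, next y-line at t=1.1000; Δt_x=1.1547, Δt_y=2.0000
    x: enter (3,4) at t=0.9007
    y: enter (3,5) at t=1.1000
    x: enter (2,5) at t=2.0554
    y: enter (2,6) at t=3.1000 ← occupied
  → r_2 = 3.1000
beam 3: φ=180°, α=240°
  dir = (cos 240°, sin 240°) = (-0.5000, -0.8660); from cell (4,4)
  next x-line at t=1.5600, next y-line at t=0.5196; Δt_x=2.0000, Δt_y=1.1547
    y: enter (4,3) at t=0.5196
    x: enter (3,3) at t=1.5600 ← occupied
  → r_3 = 1.5600
beam 4: φ=270°, α=330°
  dir = (cos 330°, sin 330°) = (0.8660, -0.5000); from cell (4,4)
  next x-line at t=0.2540, next y-line at t=0.9000; Δt_x=1.1547, Δt_y=2.0000
    x: enter (5,4) at t=0.2540
    y: enter (5,3) at t=0.9000 ← occupied
  → r_4 = 0.9000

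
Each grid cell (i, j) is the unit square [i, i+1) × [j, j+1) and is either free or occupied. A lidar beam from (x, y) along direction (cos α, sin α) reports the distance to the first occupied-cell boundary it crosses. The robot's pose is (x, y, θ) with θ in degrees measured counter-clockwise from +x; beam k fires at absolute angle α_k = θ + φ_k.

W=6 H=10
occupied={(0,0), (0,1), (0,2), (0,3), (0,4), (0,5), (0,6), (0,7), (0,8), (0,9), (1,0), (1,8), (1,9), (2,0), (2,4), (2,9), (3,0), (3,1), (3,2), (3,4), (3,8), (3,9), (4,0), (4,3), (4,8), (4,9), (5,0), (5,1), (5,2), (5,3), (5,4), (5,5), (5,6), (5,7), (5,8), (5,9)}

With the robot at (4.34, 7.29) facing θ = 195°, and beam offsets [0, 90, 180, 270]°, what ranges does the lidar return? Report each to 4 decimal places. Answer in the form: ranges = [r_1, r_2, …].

ranges = [3.4578, 2.5500, 0.6833, 0.7350]

beam 1: φ=0°, α=195°
  d=(-0.9659,-0.2588)  start (4,7)  tX=0.3520 tY=1.1205  stride 1/|dx|=1.0353 1/|dy|=3.8637
    cross x-line → (3,7), t=0.3520
    cross y-line → (3,6), t=1.1205
    cross x-line → (2,6), t=1.3873
    cross x-line → (1,6), t=2.4225
    cross x-line → (0,6), t=3.4578 (wall)
  → r_1 = 3.4578
beam 2: φ=90°, α=285°
  d=(0.2588,-0.9659)  start (4,7)  tX=2.5500 tY=0.3002  stride 1/|dx|=3.8637 1/|dy|=1.0353
    cross y-line → (4,6), t=0.3002
    cross y-line → (4,5), t=1.3355
    cross y-line → (4,4), t=2.3708
    cross x-line → (5,4), t=2.5500 (wall)
  → r_2 = 2.5500
beam 3: φ=180°, α=15°
  d=(0.9659,0.2588)  start (4,7)  tX=0.6833 tY=2.7432  stride 1/|dx|=1.0353 1/|dy|=3.8637
    cross x-line → (5,7), t=0.6833 (wall)
  → r_3 = 0.6833
beam 4: φ=270°, α=105°
  d=(-0.2588,0.9659)  start (4,7)  tX=1.3137 tY=0.7350  stride 1/|dx|=3.8637 1/|dy|=1.0353
    cross y-line → (4,8), t=0.7350 (wall)
  → r_4 = 0.7350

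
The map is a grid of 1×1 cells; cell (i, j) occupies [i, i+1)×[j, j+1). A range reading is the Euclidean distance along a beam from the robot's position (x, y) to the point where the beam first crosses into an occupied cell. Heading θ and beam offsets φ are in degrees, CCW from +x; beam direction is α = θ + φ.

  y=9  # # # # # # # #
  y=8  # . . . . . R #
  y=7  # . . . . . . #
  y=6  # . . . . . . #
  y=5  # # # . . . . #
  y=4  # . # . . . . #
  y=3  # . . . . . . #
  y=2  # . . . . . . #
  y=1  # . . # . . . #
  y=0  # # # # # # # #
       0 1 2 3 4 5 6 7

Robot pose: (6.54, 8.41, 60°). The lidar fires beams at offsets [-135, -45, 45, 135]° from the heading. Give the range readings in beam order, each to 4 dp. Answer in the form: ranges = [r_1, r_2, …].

beam 1: φ=-135°, α=285°
  dir = (cos 285°, sin 285°) = (0.2588, -0.9659); from cell (6,8)
  next x-line at t=1.7773, next y-line at t=0.4245; Δt_x=3.8637, Δt_y=1.0353
    y: enter (6,7) at t=0.4245
    y: enter (6,6) at t=1.4597
    x: enter (7,6) at t=1.7773 ← occupied
  → r_1 = 1.7773
beam 2: φ=-45°, α=15°
  dir = (cos 15°, sin 15°) = (0.9659, 0.2588); from cell (6,8)
  next x-line at t=0.4762, next y-line at t=2.2796; Δt_x=1.0353, Δt_y=3.8637
    x: enter (7,8) at t=0.4762 ← occupied
  → r_2 = 0.4762
beam 3: φ=45°, α=105°
  dir = (cos 105°, sin 105°) = (-0.2588, 0.9659); from cell (6,8)
  next x-line at t=2.0864, next y-line at t=0.6108; Δt_x=3.8637, Δt_y=1.0353
    y: enter (6,9) at t=0.6108 ← occupied
  → r_3 = 0.6108
beam 4: φ=135°, α=195°
  dir = (cos 195°, sin 195°) = (-0.9659, -0.2588); from cell (6,8)
  next x-line at t=0.5590, next y-line at t=1.5841; Δt_x=1.0353, Δt_y=3.8637
    x: enter (5,8) at t=0.5590
    y: enter (5,7) at t=1.5841
    x: enter (4,7) at t=1.5943
    x: enter (3,7) at t=2.6296
    x: enter (2,7) at t=3.6649
    x: enter (1,7) at t=4.7002
    y: enter (1,6) at t=5.4478
    x: enter (0,6) at t=5.7354 ← occupied
  → r_4 = 5.7354

ranges = [1.7773, 0.4762, 0.6108, 5.7354]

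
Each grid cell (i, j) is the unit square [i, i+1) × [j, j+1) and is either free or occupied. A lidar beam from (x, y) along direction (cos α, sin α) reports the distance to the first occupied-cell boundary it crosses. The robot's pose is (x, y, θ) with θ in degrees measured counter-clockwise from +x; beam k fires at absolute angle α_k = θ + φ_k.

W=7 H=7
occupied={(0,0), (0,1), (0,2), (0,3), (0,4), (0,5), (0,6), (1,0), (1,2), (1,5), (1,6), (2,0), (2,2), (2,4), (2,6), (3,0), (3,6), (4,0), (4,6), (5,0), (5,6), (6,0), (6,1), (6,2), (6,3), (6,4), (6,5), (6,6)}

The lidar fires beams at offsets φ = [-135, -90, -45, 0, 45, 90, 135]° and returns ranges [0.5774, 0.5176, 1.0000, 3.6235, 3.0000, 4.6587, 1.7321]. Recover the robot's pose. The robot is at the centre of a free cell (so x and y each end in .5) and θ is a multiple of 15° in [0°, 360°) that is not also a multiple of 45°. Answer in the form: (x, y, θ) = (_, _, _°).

(x, y, θ) = (5.5, 2.5, 105°)

Candidates: 21 free-cell centres × 16 headings = 336 poses. Raycast each; keep the one whose scan matches to 4 dp.
  (4.5, 3.5, 120°): beam 1 = 1.5529 ≠ 0.5774 ✗
  (4.5, 2.5, 255°): beam 1 = 4.0415 ≠ 0.5774 ✗
  (4.5, 2.5, 105°): beam 1 = 1.7321 ≠ 0.5774 ✗
  (4.5, 4.5, 330°): beam 1 = 1.5529 ≠ 0.5774 ✗
  …
  (5.5, 2.5, 105°): r_1=0.5774, r_2=0.5176, r_3=1.0000, r_4=3.6235, r_5=3.0000, r_6=4.6587, r_7=1.7321 — all match ✓
Only this pose fits every beam.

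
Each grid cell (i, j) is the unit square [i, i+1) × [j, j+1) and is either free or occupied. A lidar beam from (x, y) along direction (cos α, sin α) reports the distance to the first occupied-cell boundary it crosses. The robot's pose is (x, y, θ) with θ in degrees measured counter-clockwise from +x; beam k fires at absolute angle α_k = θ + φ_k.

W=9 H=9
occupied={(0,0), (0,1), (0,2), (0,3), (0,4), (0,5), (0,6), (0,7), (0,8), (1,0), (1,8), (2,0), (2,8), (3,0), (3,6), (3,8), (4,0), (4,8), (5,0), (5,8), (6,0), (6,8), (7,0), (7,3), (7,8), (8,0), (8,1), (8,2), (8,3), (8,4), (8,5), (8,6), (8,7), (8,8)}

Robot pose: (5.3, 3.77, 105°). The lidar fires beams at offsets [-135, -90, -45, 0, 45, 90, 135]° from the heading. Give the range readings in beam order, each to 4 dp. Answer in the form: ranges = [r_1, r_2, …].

beam 1: φ=-135°, α=330°
  dir = (cos 330°, sin 330°) = (0.8660, -0.5000); from cell (5,3)
  next x-line at t=0.8083, next y-line at t=1.5400; Δt_x=1.1547, Δt_y=2.0000
    x: enter (6,3) at t=0.8083
    y: enter (6,2) at t=1.5400
    x: enter (7,2) at t=1.9630
    x: enter (8,2) at t=3.1177 ← occupied
  → r_1 = 3.1177
beam 2: φ=-90°, α=15°
  dir = (cos 15°, sin 15°) = (0.9659, 0.2588); from cell (5,3)
  next x-line at t=0.7247, next y-line at t=0.8887; Δt_x=1.0353, Δt_y=3.8637
    x: enter (6,3) at t=0.7247
    y: enter (6,4) at t=0.8887
    x: enter (7,4) at t=1.7600
    x: enter (8,4) at t=2.7952 ← occupied
  → r_2 = 2.7952
beam 3: φ=-45°, α=60°
  dir = (cos 60°, sin 60°) = (0.5000, 0.8660); from cell (5,3)
  next x-line at t=1.4000, next y-line at t=0.2656; Δt_x=2.0000, Δt_y=1.1547
    y: enter (5,4) at t=0.2656
    x: enter (6,4) at t=1.4000
    y: enter (6,5) at t=1.4203
    y: enter (6,6) at t=2.5750
    x: enter (7,6) at t=3.4000
    y: enter (7,7) at t=3.7297
    y: enter (7,8) at t=4.8844 ← occupied
  → r_3 = 4.8844
beam 4: φ=0°, α=105°
  dir = (cos 105°, sin 105°) = (-0.2588, 0.9659); from cell (5,3)
  next x-line at t=1.1591, next y-line at t=0.2381; Δt_x=3.8637, Δt_y=1.0353
    y: enter (5,4) at t=0.2381
    x: enter (4,4) at t=1.1591
    y: enter (4,5) at t=1.2734
    y: enter (4,6) at t=2.3087
    y: enter (4,7) at t=3.3439
    y: enter (4,8) at t=4.3792 ← occupied
  → r_4 = 4.3792
beam 5: φ=45°, α=150°
  dir = (cos 150°, sin 150°) = (-0.8660, 0.5000); from cell (5,3)
  next x-line at t=0.3464, next y-line at t=0.4600; Δt_x=1.1547, Δt_y=2.0000
    x: enter (4,3) at t=0.3464
    y: enter (4,4) at t=0.4600
    x: enter (3,4) at t=1.5011
    y: enter (3,5) at t=2.4600
    x: enter (2,5) at t=2.6558
    x: enter (1,5) at t=3.8105
    y: enter (1,6) at t=4.4600
    x: enter (0,6) at t=4.9652 ← occupied
  → r_5 = 4.9652
beam 6: φ=90°, α=195°
  dir = (cos 195°, sin 195°) = (-0.9659, -0.2588); from cell (5,3)
  next x-line at t=0.3106, next y-line at t=2.9751; Δt_x=1.0353, Δt_y=3.8637
    x: enter (4,3) at t=0.3106
    x: enter (3,3) at t=1.3459
    x: enter (2,3) at t=2.3811
    y: enter (2,2) at t=2.9751
    x: enter (1,2) at t=3.4164
    x: enter (0,2) at t=4.4517 ← occupied
  → r_6 = 4.4517
beam 7: φ=135°, α=240°
  dir = (cos 240°, sin 240°) = (-0.5000, -0.8660); from cell (5,3)
  next x-line at t=0.6000, next y-line at t=0.8891; Δt_x=2.0000, Δt_y=1.1547
    x: enter (4,3) at t=0.6000
    y: enter (4,2) at t=0.8891
    y: enter (4,1) at t=2.0438
    x: enter (3,1) at t=2.6000
    y: enter (3,0) at t=3.1985 ← occupied
  → r_7 = 3.1985

ranges = [3.1177, 2.7952, 4.8844, 4.3792, 4.9652, 4.4517, 3.1985]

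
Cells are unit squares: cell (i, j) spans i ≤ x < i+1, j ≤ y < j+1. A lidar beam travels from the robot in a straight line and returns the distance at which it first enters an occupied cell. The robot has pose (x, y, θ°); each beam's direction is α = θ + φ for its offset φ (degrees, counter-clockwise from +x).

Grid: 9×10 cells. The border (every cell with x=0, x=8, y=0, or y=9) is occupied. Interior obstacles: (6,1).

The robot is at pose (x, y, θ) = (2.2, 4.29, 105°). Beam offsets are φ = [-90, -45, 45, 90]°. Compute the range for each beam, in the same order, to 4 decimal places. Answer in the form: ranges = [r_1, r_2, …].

beam 1: φ=-90°, α=15°
  d=(0.9659,0.2588)  start (2,4)  tX=0.8282 tY=2.7432  stride 1/|dx|=1.0353 1/|dy|=3.8637
    cross x-line → (3,4), t=0.8282
    cross x-line → (4,4), t=1.8635
    cross y-line → (4,5), t=2.7432
    cross x-line → (5,5), t=2.8988
    cross x-line → (6,5), t=3.9340
    cross x-line → (7,5), t=4.9693
    cross x-line → (8,5), t=6.0046 (wall)
  → r_1 = 6.0046
beam 2: φ=-45°, α=60°
  d=(0.5000,0.8660)  start (2,4)  tX=1.6000 tY=0.8198  stride 1/|dx|=2.0000 1/|dy|=1.1547
    cross y-line → (2,5), t=0.8198
    cross x-line → (3,5), t=1.6000
    cross y-line → (3,6), t=1.9745
    cross y-line → (3,7), t=3.1292
    cross x-line → (4,7), t=3.6000
    cross y-line → (4,8), t=4.2839
    cross y-line → (4,9), t=5.4386 (wall)
  → r_2 = 5.4386
beam 3: φ=45°, α=150°
  d=(-0.8660,0.5000)  start (2,4)  tX=0.2309 tY=1.4200  stride 1/|dx|=1.1547 1/|dy|=2.0000
    cross x-line → (1,4), t=0.2309
    cross x-line → (0,4), t=1.3856 (wall)
  → r_3 = 1.3856
beam 4: φ=90°, α=195°
  d=(-0.9659,-0.2588)  start (2,4)  tX=0.2071 tY=1.1205  stride 1/|dx|=1.0353 1/|dy|=3.8637
    cross x-line → (1,4), t=0.2071
    cross y-line → (1,3), t=1.1205
    cross x-line → (0,3), t=1.2423 (wall)
  → r_4 = 1.2423

ranges = [6.0046, 5.4386, 1.3856, 1.2423]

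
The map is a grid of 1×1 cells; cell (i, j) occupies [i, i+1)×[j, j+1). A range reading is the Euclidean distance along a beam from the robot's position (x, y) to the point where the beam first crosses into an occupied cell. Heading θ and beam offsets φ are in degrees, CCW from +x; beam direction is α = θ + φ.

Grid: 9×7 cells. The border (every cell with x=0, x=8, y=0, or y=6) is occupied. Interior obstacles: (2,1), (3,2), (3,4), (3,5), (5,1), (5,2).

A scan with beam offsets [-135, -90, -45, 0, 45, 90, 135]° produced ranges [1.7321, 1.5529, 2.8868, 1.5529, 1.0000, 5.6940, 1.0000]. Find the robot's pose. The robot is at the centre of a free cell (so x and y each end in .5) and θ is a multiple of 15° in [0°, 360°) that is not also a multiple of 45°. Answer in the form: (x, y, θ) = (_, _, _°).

Enumerate (i+0.5, j+0.5, θ) over the 29 free cells and 16 admissible headings. For each, cast all 7 beams and compare to the given ranges.
  (6.5, 5.5, 240°): beam 1 = 0.5176 ≠ 1.7321 ✗
  (4.5, 1.5, 165°): beam 1 = 0.5774 ≠ 1.7321 ✗
  (4.5, 3.5, 195°): beam 1 = 2.8868 ≠ 1.7321 ✗
  (5.5, 4.5, 150°): beam 1 = 2.5882 ≠ 1.7321 ✗
  …
  (2.5, 3.5, 285°): r_1=1.7321, r_2=1.5529, r_3=2.8868, r_4=1.5529, r_5=1.0000, r_6=5.6940, r_7=1.0000 — all match ✓
Unique over the lattice → pose = (2.5, 3.5, 285°).

(x, y, θ) = (2.5, 3.5, 285°)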